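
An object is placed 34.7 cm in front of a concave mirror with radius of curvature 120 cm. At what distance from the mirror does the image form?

f = R/2 = 120/2 = 60.00 cm.
Mirror equation: 1/v = 1/f − 1/u = 1/(60.00) − 1/(34.7) = 0.01667 − 0.02882 = -0.01215, so v = -82.3 cm.
The image is virtual, upright and enlarged, behind the mirror.

82.3 cm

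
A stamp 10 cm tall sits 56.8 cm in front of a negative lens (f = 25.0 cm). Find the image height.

3.06 cm

For a negative lens, f = -25.0 cm.
1/d_i = 1/f − 1/d_o = 1/(-25.00) − 1/(56.8) = -0.05761, so d_i = -17.36 cm.
m = −d_i/d_o = +0.3056.
|h_i| = |m|·h_o = 0.3056 × 10 = 3.06 cm. The image is virtual, upright and reduced, on the same side as the object.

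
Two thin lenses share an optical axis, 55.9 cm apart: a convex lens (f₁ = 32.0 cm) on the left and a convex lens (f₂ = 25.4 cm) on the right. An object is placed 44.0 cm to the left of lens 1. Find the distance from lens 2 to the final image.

18.0 cm

Lens 1: 1/d_i1 = 1/f₁ − 1/d_o1 = 1/(32.0) − 1/(44.0) = 0.008523, so d_i1 = 117.3 cm.
The intermediate image is 117.3 cm to the right of lens 1, which lies 61.40 cm to the right of lens 2 — a virtual object — so d_o2 = −61.40 cm.
Lens 2: 1/d_i2 = 1/f₂ − 1/d_o2 = 1/(25.4) − 1/(-61.40) = 0.05566, so d_i2 = 18.0 cm.
The final image is real, 18.0 cm to the right of lens 2 (overall magnification ≈ -0.78).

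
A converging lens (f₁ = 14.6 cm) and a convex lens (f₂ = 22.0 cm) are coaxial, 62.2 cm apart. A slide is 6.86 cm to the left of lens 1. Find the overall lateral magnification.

m = -0.781

Lens 1: 1/d_i1 = 1/(14.6) − 1/(6.86) = -0.07728, so d_i1 = -12.94 cm; m₁ = −d_i1/d_o1 = +1.886.
d_o2 = 62.2 − (-12.94) = 75.14 cm.
Lens 2: 1/d_i2 = 1/(22.0) − 1/(75.14) = 0.03215, so d_i2 = 31.11 cm; m₂ = −d_i2/d_o2 = -0.4140.
m = m₁·m₂ = (+1.886)(-0.4140) = -0.781.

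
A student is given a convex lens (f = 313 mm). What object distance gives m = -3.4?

405 mm

m = −d_i/d_o ⇒ d_i = −m·d_o.
1/f = 1/d_o + 1/d_i = 1/d_o − 1/(m·d_o) = (1 − 1/m)/d_o, so d_o = f(1 − 1/m) = (313.0)(1 − 1/(-3.4)) = 405 mm.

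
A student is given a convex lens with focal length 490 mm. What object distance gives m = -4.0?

612 mm

m = −d_i/d_o ⇒ d_i = −m·d_o.
1/f = 1/d_o + 1/d_i = 1/d_o − 1/(m·d_o) = (1 − 1/m)/d_o, so d_o = f(1 − 1/m) = (490.0)(1 − 1/(-4.0)) = 612 mm.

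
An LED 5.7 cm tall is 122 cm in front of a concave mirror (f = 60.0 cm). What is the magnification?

1/d_i = 1/f − 1/d_o = 1/(60.00) − 1/(122) = 0.008470, so d_i = 118.1 cm.
m = −d_i/d_o = −(118.1)/(122) = -0.968.
The image is real, inverted and reduced, in front of the mirror.

m = -0.968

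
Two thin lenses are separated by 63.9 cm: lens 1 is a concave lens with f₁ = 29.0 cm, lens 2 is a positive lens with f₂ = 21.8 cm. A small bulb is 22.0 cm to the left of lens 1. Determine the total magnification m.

f₁ = −29.0 cm (diverging).
Lens 1: 1/d_i1 = 1/(-29.0) − 1/(22.0) = -0.07994, so d_i1 = -12.51 cm; m₁ = −d_i1/d_o1 = +0.5686.
d_o2 = 63.9 − (-12.51) = 76.41 cm.
Lens 2: 1/d_i2 = 1/(21.8) − 1/(76.41) = 0.03278, so d_i2 = 30.50 cm; m₂ = −d_i2/d_o2 = -0.3992.
m = m₁·m₂ = (+0.5686)(-0.3992) = -0.227.

m = -0.227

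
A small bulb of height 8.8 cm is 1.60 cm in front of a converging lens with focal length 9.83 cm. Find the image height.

1/d_i = 1/f − 1/d_o = 1/(9.830) − 1/(1.60) = -0.5233, so d_i = -1.911 cm.
m = −d_i/d_o = +1.194.
|h_i| = |m|·h_o = 1.194 × 8.8 = 10.5 cm. The image is virtual, upright and enlarged, on the same side as the object.

10.5 cm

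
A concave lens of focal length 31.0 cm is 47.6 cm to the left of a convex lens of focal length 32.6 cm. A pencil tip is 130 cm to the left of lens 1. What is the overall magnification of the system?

m = -0.157

f₁ = −31.0 cm (diverging).
Lens 1: 1/d_i1 = 1/(-31.0) − 1/(130) = -0.03995, so d_i1 = -25.03 cm; m₁ = −d_i1/d_o1 = +0.1925.
d_o2 = 47.6 − (-25.03) = 72.63 cm.
Lens 2: 1/d_i2 = 1/(32.6) − 1/(72.63) = 0.01691, so d_i2 = 59.15 cm; m₂ = −d_i2/d_o2 = -0.8144.
m = m₁·m₂ = (+0.1925)(-0.8144) = -0.157.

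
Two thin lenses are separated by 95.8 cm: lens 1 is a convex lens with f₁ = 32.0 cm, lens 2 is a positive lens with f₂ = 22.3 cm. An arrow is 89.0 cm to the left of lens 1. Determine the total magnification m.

m = +0.532

Lens 1: 1/d_i1 = 1/(32.0) − 1/(89.0) = 0.02001, so d_i1 = 49.96 cm; m₁ = −d_i1/d_o1 = -0.5613.
d_o2 = 95.8 − (49.96) = 45.84 cm.
Lens 2: 1/d_i2 = 1/(22.3) − 1/(45.84) = 0.02303, so d_i2 = 43.43 cm; m₂ = −d_i2/d_o2 = -0.9473.
m = m₁·m₂ = (-0.5613)(-0.9473) = +0.532.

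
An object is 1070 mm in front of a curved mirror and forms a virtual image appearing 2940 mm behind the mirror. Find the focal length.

f = 1680 mm (concave)

Virtual image ⇒ d_i = −2940 mm.
1/f = 1/d_o + 1/d_i = 1/(1070) + 1/(-2940) = 0.0005944, so f = 1680 mm.
Since f is positive, the curved mirror is concave.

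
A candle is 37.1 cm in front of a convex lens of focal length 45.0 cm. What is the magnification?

m = +5.70

1/d_i = 1/f − 1/d_o = 1/(45.00) − 1/(37.1) = -0.004732, so d_i = -211.3 cm.
m = −d_i/d_o = −(-211.3)/(37.1) = +5.70.
The image is virtual, upright and enlarged, on the same side as the object.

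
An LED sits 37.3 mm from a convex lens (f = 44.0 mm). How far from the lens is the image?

245 mm

Thin-lens equation: 1/d_i = 1/f − 1/d_o = 1/(44.00) − 1/(37.3) = 0.02273 − 0.02681 = -0.004082, so d_i = -245 mm.
The image is virtual, upright and enlarged, on the same side as the object.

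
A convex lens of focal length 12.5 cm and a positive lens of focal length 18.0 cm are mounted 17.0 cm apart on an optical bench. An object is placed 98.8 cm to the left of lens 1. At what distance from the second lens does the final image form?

3.16 cm

Lens 1: 1/d_i1 = 1/f₁ − 1/d_o1 = 1/(12.5) − 1/(98.8) = 0.06988, so d_i1 = 14.31 cm.
The intermediate image is 14.31 cm to the right of lens 1, which is 17.0 − (14.31) = 2.690 cm to the left of lens 2, so d_o2 = +2.690 cm.
Lens 2: 1/d_i2 = 1/f₂ − 1/d_o2 = 1/(18.0) − 1/(2.690) = -0.3162, so d_i2 = -3.16 cm.
The final image is virtual, 3.16 cm to the left of lens 2 (overall magnification ≈ -0.17).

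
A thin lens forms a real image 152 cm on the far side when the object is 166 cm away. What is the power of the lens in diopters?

d_i = +152 cm.
1/f = 1/d_o + 1/d_i = 1/(166) + 1/(152) = 0.01260 cm⁻¹.
f = 79.35 cm = 0.7935 m, so P = 1/f = +1.26 D.

P = +1.26 D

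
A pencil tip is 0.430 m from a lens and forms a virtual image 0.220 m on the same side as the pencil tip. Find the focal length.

Virtual image ⇒ d_i = −0.220 m.
1/f = 1/d_o + 1/d_i = 1/(0.430) + 1/(-0.220) = -2.220, so f = -0.450 m.
Since f is negative, the lens is diverging.

f = -0.450 m (diverging)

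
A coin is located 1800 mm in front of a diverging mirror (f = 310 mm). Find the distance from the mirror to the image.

For a diverging mirror, f = -310 mm.
Mirror equation: 1/v = 1/f − 1/u = 1/(-310.0) − 1/(1800) = -0.003226 − 0.0005556 = -0.003781, so v = -264 mm.
The image is virtual, upright and reduced, behind the mirror.

264 mm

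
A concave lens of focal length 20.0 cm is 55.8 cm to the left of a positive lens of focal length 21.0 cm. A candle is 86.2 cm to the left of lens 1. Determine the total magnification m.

f₁ = −20.0 cm (diverging).
Lens 1: 1/d_i1 = 1/(-20.0) − 1/(86.2) = -0.06160, so d_i1 = -16.23 cm; m₁ = −d_i1/d_o1 = +0.1883.
d_o2 = 55.8 − (-16.23) = 72.03 cm.
Lens 2: 1/d_i2 = 1/(21.0) − 1/(72.03) = 0.03374, so d_i2 = 29.64 cm; m₂ = −d_i2/d_o2 = -0.4115.
m = m₁·m₂ = (+0.1883)(-0.4115) = -0.0775.

m = -0.0775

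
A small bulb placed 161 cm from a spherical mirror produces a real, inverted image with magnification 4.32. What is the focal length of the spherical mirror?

f = 131 cm (concave)

m = −d_i/d_o ⇒ d_i = −m·d_o = −(-4.32)·(161) = 695.5 cm.
1/f = 1/d_o + 1/d_i = 1/(161) + 1/(695.5) = 0.007649, so f = 131 cm.
Since f is positive, the spherical mirror is concave.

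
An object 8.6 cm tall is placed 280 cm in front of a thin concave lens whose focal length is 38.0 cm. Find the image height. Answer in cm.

For a concave lens, f = -38.0 cm.
1/d_i = 1/f − 1/d_o = 1/(-38.00) − 1/(280) = -0.02989, so d_i = -33.46 cm.
m = −d_i/d_o = +0.1195.
|h_i| = |m|·h_o = 0.1195 × 8.6 = 1.03 cm. The image is virtual, upright and reduced, on the same side as the object.

1.03 cm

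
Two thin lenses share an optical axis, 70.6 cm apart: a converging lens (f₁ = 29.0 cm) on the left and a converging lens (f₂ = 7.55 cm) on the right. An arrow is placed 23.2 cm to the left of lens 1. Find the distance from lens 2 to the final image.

Lens 1: 1/d_i1 = 1/f₁ − 1/d_o1 = 1/(29.0) − 1/(23.2) = -0.008621, so d_i1 = -116.0 cm.
The intermediate image is 116.0 cm to the left of lens 1 (virtual), which is 70.6 − (-116.0) = 186.6 cm to the left of lens 2, so d_o2 = +186.6 cm.
Lens 2: 1/d_i2 = 1/f₂ − 1/d_o2 = 1/(7.55) − 1/(186.6) = 0.1271, so d_i2 = 7.87 cm.
The final image is real, 7.87 cm to the right of lens 2 (overall magnification ≈ -0.21).

7.87 cm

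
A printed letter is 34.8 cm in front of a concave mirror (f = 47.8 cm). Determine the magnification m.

m = +3.68

1/d_i = 1/f − 1/d_o = 1/(47.80) − 1/(34.8) = -0.007815, so d_i = -128.0 cm.
m = −d_i/d_o = −(-128.0)/(34.8) = +3.68.
The image is virtual, upright and enlarged, behind the mirror.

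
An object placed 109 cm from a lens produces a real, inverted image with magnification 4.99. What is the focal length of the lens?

f = 90.8 cm (converging)

m = −d_i/d_o ⇒ d_i = −m·d_o = −(-4.99)·(109) = 543.9 cm.
1/f = 1/d_o + 1/d_i = 1/(109) + 1/(543.9) = 0.01101, so f = 90.8 cm.
Since f is positive, the lens is converging.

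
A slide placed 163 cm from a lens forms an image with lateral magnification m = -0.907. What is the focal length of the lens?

f = 77.5 cm (converging)

m = −d_i/d_o ⇒ d_i = −m·d_o = −(-0.907)·(163) = 147.8 cm.
1/f = 1/d_o + 1/d_i = 1/(163) + 1/(147.8) = 0.01290, so f = 77.5 cm.
Since f is positive, the lens is converging.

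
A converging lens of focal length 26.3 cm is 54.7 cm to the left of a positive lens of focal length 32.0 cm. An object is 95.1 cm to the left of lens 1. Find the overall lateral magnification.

m = -0.896

Lens 1: 1/d_i1 = 1/(26.3) − 1/(95.1) = 0.02751, so d_i1 = 36.35 cm; m₁ = −d_i1/d_o1 = -0.3822.
d_o2 = 54.7 − (36.35) = 18.35 cm.
Lens 2: 1/d_i2 = 1/(32.0) − 1/(18.35) = -0.02325, so d_i2 = -43.02 cm; m₂ = −d_i2/d_o2 = +2.344.
m = m₁·m₂ = (-0.3822)(+2.344) = -0.896.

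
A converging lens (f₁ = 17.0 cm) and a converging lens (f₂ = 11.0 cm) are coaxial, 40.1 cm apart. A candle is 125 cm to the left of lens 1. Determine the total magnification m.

m = +0.184

Lens 1: 1/d_i1 = 1/(17.0) − 1/(125) = 0.05082, so d_i1 = 19.68 cm; m₁ = −d_i1/d_o1 = -0.1574.
d_o2 = 40.1 − (19.68) = 20.42 cm.
Lens 2: 1/d_i2 = 1/(11.0) − 1/(20.42) = 0.04194, so d_i2 = 23.85 cm; m₂ = −d_i2/d_o2 = -1.168.
m = m₁·m₂ = (-0.1574)(-1.168) = +0.184.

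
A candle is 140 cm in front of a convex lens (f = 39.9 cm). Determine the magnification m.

m = -0.399

1/d_i = 1/f − 1/d_o = 1/(39.90) − 1/(140) = 0.01792, so d_i = 55.80 cm.
m = −d_i/d_o = −(55.80)/(140) = -0.399.
The image is real, inverted and reduced, on the far side of the lens.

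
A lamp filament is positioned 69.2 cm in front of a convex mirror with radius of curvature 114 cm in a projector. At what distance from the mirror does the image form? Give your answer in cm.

f = R/2 = 114/2 = 57.00 cm; for a convex mirror, f = -57.00 cm.
Mirror equation: 1/v = 1/f − 1/u = 1/(-57.00) − 1/(69.2) = -0.01754 − 0.01445 = -0.03199, so v = -31.3 cm.
The image is virtual, upright and reduced, behind the mirror.

31.3 cm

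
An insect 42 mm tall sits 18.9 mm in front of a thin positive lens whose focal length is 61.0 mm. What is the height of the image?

1/d_i = 1/f − 1/d_o = 1/(61.00) − 1/(18.9) = -0.03652, so d_i = -27.38 mm.
m = −d_i/d_o = +1.449.
|h_i| = |m|·h_o = 1.449 × 42 = 60.9 mm. The image is virtual, upright and enlarged, on the same side as the object.

60.9 mm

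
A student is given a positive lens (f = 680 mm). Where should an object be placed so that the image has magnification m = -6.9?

m = −d_i/d_o ⇒ d_i = −m·d_o.
1/f = 1/d_o + 1/d_i = 1/d_o − 1/(m·d_o) = (1 − 1/m)/d_o, so d_o = f(1 − 1/m) = (680.0)(1 − 1/(-6.9)) = 779 mm.

779 mm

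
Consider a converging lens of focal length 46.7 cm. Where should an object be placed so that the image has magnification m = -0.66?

117 cm

m = −d_i/d_o ⇒ d_i = −m·d_o.
1/f = 1/d_o + 1/d_i = 1/d_o − 1/(m·d_o) = (1 − 1/m)/d_o, so d_o = f(1 − 1/m) = (46.70)(1 − 1/(-0.66)) = 117 cm.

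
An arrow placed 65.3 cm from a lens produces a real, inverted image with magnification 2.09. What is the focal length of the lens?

f = 44.2 cm (converging)

m = −d_i/d_o ⇒ d_i = −m·d_o = −(-2.09)·(65.3) = 136.5 cm.
1/f = 1/d_o + 1/d_i = 1/(65.3) + 1/(136.5) = 0.02264, so f = 44.2 cm.
Since f is positive, the lens is converging.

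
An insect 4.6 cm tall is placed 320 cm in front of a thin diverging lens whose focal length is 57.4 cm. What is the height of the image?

0.700 cm

For a diverging lens, f = -57.4 cm.
1/d_i = 1/f − 1/d_o = 1/(-57.40) − 1/(320) = -0.02055, so d_i = -48.67 cm.
m = −d_i/d_o = +0.1521.
|h_i| = |m|·h_o = 0.1521 × 4.6 = 0.700 cm. The image is virtual, upright and reduced, on the same side as the object.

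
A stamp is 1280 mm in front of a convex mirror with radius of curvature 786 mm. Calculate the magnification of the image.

m = +0.235

f = R/2 = 786/2 = 393.0 mm; for a convex mirror, f = -393.0 mm.
1/d_i = 1/f − 1/d_o = 1/(-393.0) − 1/(1280) = -0.003326, so d_i = -300.7 mm.
m = −d_i/d_o = −(-300.7)/(1280) = +0.235.
The image is virtual, upright and reduced, behind the mirror.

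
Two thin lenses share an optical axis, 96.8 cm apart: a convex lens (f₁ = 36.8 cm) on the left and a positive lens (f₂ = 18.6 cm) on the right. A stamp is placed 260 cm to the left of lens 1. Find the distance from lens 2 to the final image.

Lens 1: 1/d_i1 = 1/f₁ − 1/d_o1 = 1/(36.8) − 1/(260) = 0.02333, so d_i1 = 42.87 cm.
The intermediate image is 42.87 cm to the right of lens 1, which is 96.8 − (42.87) = 53.93 cm to the left of lens 2, so d_o2 = +53.93 cm.
Lens 2: 1/d_i2 = 1/f₂ − 1/d_o2 = 1/(18.6) − 1/(53.93) = 0.03522, so d_i2 = 28.4 cm.
The final image is real, 28.4 cm to the right of lens 2 (overall magnification ≈ 0.087).

28.4 cm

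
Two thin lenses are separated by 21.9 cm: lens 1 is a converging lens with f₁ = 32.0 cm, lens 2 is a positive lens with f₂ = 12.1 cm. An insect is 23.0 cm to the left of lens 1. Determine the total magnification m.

m = -0.470

Lens 1: 1/d_i1 = 1/(32.0) − 1/(23.0) = -0.01223, so d_i1 = -81.78 cm; m₁ = −d_i1/d_o1 = +3.556.
d_o2 = 21.9 − (-81.78) = 103.7 cm.
Lens 2: 1/d_i2 = 1/(12.1) − 1/(103.7) = 0.07300, so d_i2 = 13.70 cm; m₂ = −d_i2/d_o2 = -0.1321.
m = m₁·m₂ = (+3.556)(-0.1321) = -0.470.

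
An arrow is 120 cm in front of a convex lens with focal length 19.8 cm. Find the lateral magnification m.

m = -0.198

1/d_i = 1/f − 1/d_o = 1/(19.80) − 1/(120) = 0.04217, so d_i = 23.71 cm.
m = −d_i/d_o = −(23.71)/(120) = -0.198.
The image is real, inverted and reduced, on the far side of the lens.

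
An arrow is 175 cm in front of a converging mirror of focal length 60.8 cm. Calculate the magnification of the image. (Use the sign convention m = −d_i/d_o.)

m = -0.532

1/d_i = 1/f − 1/d_o = 1/(60.80) − 1/(175) = 0.01073, so d_i = 93.17 cm.
m = −d_i/d_o = −(93.17)/(175) = -0.532.
The image is real, inverted and reduced, in front of the mirror.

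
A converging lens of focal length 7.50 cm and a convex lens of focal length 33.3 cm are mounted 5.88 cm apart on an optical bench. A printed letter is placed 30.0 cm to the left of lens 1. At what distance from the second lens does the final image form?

Lens 1: 1/d_i1 = 1/f₁ − 1/d_o1 = 1/(7.50) − 1/(30.0) = 0.1000, so d_i1 = 10.00 cm.
The intermediate image is 10.00 cm to the right of lens 1, which lies 4.120 cm to the right of lens 2 — a virtual object — so d_o2 = −4.120 cm.
Lens 2: 1/d_i2 = 1/f₂ − 1/d_o2 = 1/(33.3) − 1/(-4.120) = 0.2727, so d_i2 = 3.67 cm.
The final image is real, 3.67 cm to the right of lens 2 (overall magnification ≈ -0.30).

3.67 cm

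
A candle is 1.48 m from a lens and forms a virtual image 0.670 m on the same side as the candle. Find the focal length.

Virtual image ⇒ d_i = −0.670 m.
1/f = 1/d_o + 1/d_i = 1/(1.48) + 1/(-0.670) = -0.8169, so f = -1.22 m.
Since f is negative, the lens is diverging.

f = -1.22 m (diverging)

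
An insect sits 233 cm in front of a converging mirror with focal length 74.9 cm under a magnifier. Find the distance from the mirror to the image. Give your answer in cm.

110 cm

Mirror equation: 1/s_i = 1/f − 1/s_o = 1/(74.90) − 1/(233) = 0.01335 − 0.004292 = 0.009059, so s_i = 110 cm.
The image is real, inverted and reduced, in front of the mirror.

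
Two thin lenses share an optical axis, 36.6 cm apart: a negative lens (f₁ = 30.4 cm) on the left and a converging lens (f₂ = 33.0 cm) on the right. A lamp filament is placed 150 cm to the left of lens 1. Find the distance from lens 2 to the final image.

Lens 1 is diverging, so f₁ = −30.4 cm.
Lens 1: 1/d_i1 = 1/f₁ − 1/d_o1 = 1/(-30.4) − 1/(150) = -0.03956, so d_i1 = -25.28 cm.
The intermediate image is 25.28 cm to the left of lens 1 (virtual), which is 36.6 − (-25.28) = 61.88 cm to the left of lens 2, so d_o2 = +61.88 cm.
Lens 2: 1/d_i2 = 1/f₂ − 1/d_o2 = 1/(33.0) − 1/(61.88) = 0.01414, so d_i2 = 70.7 cm.
The final image is real, 70.7 cm to the right of lens 2 (overall magnification ≈ -0.19).

70.7 cm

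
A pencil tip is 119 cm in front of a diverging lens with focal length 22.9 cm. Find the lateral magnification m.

m = +0.161

For a diverging lens, f = -22.9 cm.
1/d_i = 1/f − 1/d_o = 1/(-22.90) − 1/(119) = -0.05207, so d_i = -19.20 cm.
m = −d_i/d_o = −(-19.20)/(119) = +0.161.
The image is virtual, upright and reduced, on the same side as the object.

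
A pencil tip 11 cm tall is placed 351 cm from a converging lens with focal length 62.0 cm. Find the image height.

1/d_i = 1/f − 1/d_o = 1/(62.00) − 1/(351) = 0.01328, so d_i = 75.30 cm.
m = −d_i/d_o = -0.2145.
|h_i| = |m|·h_o = 0.2145 × 11 = 2.36 cm. The image is real, inverted and reduced, on the far side of the lens.

2.36 cm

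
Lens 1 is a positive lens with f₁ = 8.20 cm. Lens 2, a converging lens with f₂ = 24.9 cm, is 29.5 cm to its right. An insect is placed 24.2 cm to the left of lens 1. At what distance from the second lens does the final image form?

Lens 1: 1/d_i1 = 1/f₁ − 1/d_o1 = 1/(8.20) − 1/(24.2) = 0.08063, so d_i1 = 12.40 cm.
The intermediate image is 12.40 cm to the right of lens 1, which is 29.5 − (12.40) = 17.10 cm to the left of lens 2, so d_o2 = +17.10 cm.
Lens 2: 1/d_i2 = 1/f₂ − 1/d_o2 = 1/(24.9) − 1/(17.10) = -0.01832, so d_i2 = -54.6 cm.
The final image is virtual, 54.6 cm to the left of lens 2 (overall magnification ≈ -1.6).

54.6 cm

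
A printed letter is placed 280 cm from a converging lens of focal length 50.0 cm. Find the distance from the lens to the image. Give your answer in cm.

60.9 cm

Lens equation: 1/d_i = 1/f − 1/d_o = 1/(50.00) − 1/(280) = 0.02000 − 0.003571 = 0.01643, so d_i = 60.9 cm.
The image is real, inverted and reduced, on the far side of the lens.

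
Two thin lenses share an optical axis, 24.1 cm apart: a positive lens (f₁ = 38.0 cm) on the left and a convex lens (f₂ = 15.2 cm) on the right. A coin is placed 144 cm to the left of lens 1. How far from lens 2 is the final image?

9.79 cm

Lens 1: 1/d_i1 = 1/f₁ − 1/d_o1 = 1/(38.0) − 1/(144) = 0.01937, so d_i1 = 51.62 cm.
The intermediate image is 51.62 cm to the right of lens 1, which lies 27.52 cm to the right of lens 2 — a virtual object — so d_o2 = −27.52 cm.
Lens 2: 1/d_i2 = 1/f₂ − 1/d_o2 = 1/(15.2) − 1/(-27.52) = 0.1021, so d_i2 = 9.79 cm.
The final image is real, 9.79 cm to the right of lens 2 (overall magnification ≈ -0.13).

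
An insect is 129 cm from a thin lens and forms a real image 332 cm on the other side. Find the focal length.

f = 92.9 cm (converging)

Real image ⇒ d_i = +332 cm.
1/f = 1/d_o + 1/d_i = 1/(129) + 1/(332) = 0.01076, so f = 92.9 cm.
Since f is positive, the thin lens is converging.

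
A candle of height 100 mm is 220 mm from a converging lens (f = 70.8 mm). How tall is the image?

1/d_i = 1/f − 1/d_o = 1/(70.80) − 1/(220) = 0.009579, so d_i = 104.4 mm.
m = −d_i/d_o = -0.4745.
|h_i| = |m|·h_o = 0.4745 × 100 = 47.5 mm. The image is real, inverted and reduced, on the far side of the lens.

47.5 mm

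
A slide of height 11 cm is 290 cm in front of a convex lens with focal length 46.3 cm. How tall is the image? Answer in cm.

2.09 cm

1/d_i = 1/f − 1/d_o = 1/(46.30) − 1/(290) = 0.01815, so d_i = 55.10 cm.
m = −d_i/d_o = -0.1900.
|h_i| = |m|·h_o = 0.1900 × 11 = 2.09 cm. The image is real, inverted and reduced, on the far side of the lens.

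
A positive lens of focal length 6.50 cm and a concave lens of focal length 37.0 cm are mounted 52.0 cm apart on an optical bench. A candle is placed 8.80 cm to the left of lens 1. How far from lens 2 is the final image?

Lens 1: 1/d_i1 = 1/f₁ − 1/d_o1 = 1/(6.50) − 1/(8.80) = 0.04021, so d_i1 = 24.87 cm.
The intermediate image is 24.87 cm to the right of lens 1, which is 52.0 − (24.87) = 27.13 cm to the left of lens 2, so d_o2 = +27.13 cm.
Lens 2 is diverging, so f₂ = −37.0 cm.
Lens 2: 1/d_i2 = 1/f₂ − 1/d_o2 = 1/(-37.0) − 1/(27.13) = -0.06389, so d_i2 = -15.7 cm.
The final image is virtual, 15.7 cm to the left of lens 2 (overall magnification ≈ -1.6).

15.7 cm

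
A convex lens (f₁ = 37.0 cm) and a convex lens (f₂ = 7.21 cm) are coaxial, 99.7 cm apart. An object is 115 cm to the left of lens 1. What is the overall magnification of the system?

m = +0.0901

Lens 1: 1/d_i1 = 1/(37.0) − 1/(115) = 0.01833, so d_i1 = 54.55 cm; m₁ = −d_i1/d_o1 = -0.4743.
d_o2 = 99.7 − (54.55) = 45.15 cm.
Lens 2: 1/d_i2 = 1/(7.21) − 1/(45.15) = 0.1165, so d_i2 = 8.580 cm; m₂ = −d_i2/d_o2 = -0.1900.
m = m₁·m₂ = (-0.4743)(-0.1900) = +0.0901.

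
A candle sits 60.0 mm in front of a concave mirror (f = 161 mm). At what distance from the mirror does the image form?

Mirror equation: 1/d_i = 1/f − 1/d_o = 1/(161.0) − 1/(60.0) = 0.006211 − 0.01667 = -0.01046, so d_i = -95.6 mm.
The image is virtual, upright and enlarged, behind the mirror.

95.6 mm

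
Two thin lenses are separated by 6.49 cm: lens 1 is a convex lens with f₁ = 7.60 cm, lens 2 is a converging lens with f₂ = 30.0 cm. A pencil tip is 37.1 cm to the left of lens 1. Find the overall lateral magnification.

m = -0.234

Lens 1: 1/d_i1 = 1/(7.60) − 1/(37.1) = 0.1046, so d_i1 = 9.558 cm; m₁ = −d_i1/d_o1 = -0.2576.
d_o2 = 6.49 − (9.558) = -3.068 cm (virtual object).
Lens 2: 1/d_i2 = 1/(30.0) − 1/(-3.068) = 0.3593, so d_i2 = 2.783 cm; m₂ = −d_i2/d_o2 = +0.9072.
m = m₁·m₂ = (-0.2576)(+0.9072) = -0.234.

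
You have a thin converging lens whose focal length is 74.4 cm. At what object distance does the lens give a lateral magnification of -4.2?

92.1 cm

m = −d_i/d_o ⇒ d_i = −m·d_o.
1/f = 1/d_o + 1/d_i = 1/d_o − 1/(m·d_o) = (1 − 1/m)/d_o, so d_o = f(1 − 1/m) = (74.40)(1 − 1/(-4.2)) = 92.1 cm.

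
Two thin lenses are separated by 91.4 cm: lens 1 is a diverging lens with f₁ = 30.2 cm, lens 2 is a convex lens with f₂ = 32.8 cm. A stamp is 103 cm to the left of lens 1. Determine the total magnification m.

f₁ = −30.2 cm (diverging).
Lens 1: 1/d_i1 = 1/(-30.2) − 1/(103) = -0.04282, so d_i1 = -23.35 cm; m₁ = −d_i1/d_o1 = +0.2267.
d_o2 = 91.4 − (-23.35) = 114.8 cm.
Lens 2: 1/d_i2 = 1/(32.8) − 1/(114.8) = 0.02178, so d_i2 = 45.92 cm; m₂ = −d_i2/d_o2 = -0.4000.
m = m₁·m₂ = (+0.2267)(-0.4000) = -0.0907.

m = -0.0907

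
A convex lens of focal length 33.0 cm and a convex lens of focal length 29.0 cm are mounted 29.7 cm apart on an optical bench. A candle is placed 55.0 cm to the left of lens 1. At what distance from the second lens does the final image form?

18.7 cm

Lens 1: 1/d_i1 = 1/f₁ − 1/d_o1 = 1/(33.0) − 1/(55.0) = 0.01212, so d_i1 = 82.50 cm.
The intermediate image is 82.50 cm to the right of lens 1, which lies 52.80 cm to the right of lens 2 — a virtual object — so d_o2 = −52.80 cm.
Lens 2: 1/d_i2 = 1/f₂ − 1/d_o2 = 1/(29.0) − 1/(-52.80) = 0.05342, so d_i2 = 18.7 cm.
The final image is real, 18.7 cm to the right of lens 2 (overall magnification ≈ -0.53).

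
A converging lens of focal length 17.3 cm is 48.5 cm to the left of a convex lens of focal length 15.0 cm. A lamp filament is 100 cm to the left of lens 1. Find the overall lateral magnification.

m = +0.249

Lens 1: 1/d_i1 = 1/(17.3) − 1/(100) = 0.04780, so d_i1 = 20.92 cm; m₁ = −d_i1/d_o1 = -0.2092.
d_o2 = 48.5 − (20.92) = 27.58 cm.
Lens 2: 1/d_i2 = 1/(15.0) − 1/(27.58) = 0.03041, so d_i2 = 32.89 cm; m₂ = −d_i2/d_o2 = -1.192.
m = m₁·m₂ = (-0.2092)(-1.192) = +0.249.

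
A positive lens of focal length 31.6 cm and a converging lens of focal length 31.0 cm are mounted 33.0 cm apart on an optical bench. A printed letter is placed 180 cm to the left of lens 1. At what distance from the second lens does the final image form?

Lens 1: 1/d_i1 = 1/f₁ − 1/d_o1 = 1/(31.6) − 1/(180) = 0.02609, so d_i1 = 38.33 cm.
The intermediate image is 38.33 cm to the right of lens 1, which lies 5.330 cm to the right of lens 2 — a virtual object — so d_o2 = −5.330 cm.
Lens 2: 1/d_i2 = 1/f₂ − 1/d_o2 = 1/(31.0) − 1/(-5.330) = 0.2199, so d_i2 = 4.55 cm.
The final image is real, 4.55 cm to the right of lens 2 (overall magnification ≈ -0.18).

4.55 cm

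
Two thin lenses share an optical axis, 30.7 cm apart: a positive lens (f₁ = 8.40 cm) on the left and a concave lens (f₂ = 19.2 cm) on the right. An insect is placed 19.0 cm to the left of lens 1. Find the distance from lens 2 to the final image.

8.62 cm

Lens 1: 1/d_i1 = 1/f₁ − 1/d_o1 = 1/(8.40) − 1/(19.0) = 0.06642, so d_i1 = 15.06 cm.
The intermediate image is 15.06 cm to the right of lens 1, which is 30.7 − (15.06) = 15.64 cm to the left of lens 2, so d_o2 = +15.64 cm.
Lens 2 is diverging, so f₂ = −19.2 cm.
Lens 2: 1/d_i2 = 1/f₂ − 1/d_o2 = 1/(-19.2) − 1/(15.64) = -0.1160, so d_i2 = -8.62 cm.
The final image is virtual, 8.62 cm to the left of lens 2 (overall magnification ≈ -0.44).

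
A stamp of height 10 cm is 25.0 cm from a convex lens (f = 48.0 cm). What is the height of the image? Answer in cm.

20.9 cm

1/d_i = 1/f − 1/d_o = 1/(48.00) − 1/(25.0) = -0.01917, so d_i = -52.17 cm.
m = −d_i/d_o = +2.087.
|h_i| = |m|·h_o = 2.087 × 10 = 20.9 cm. The image is virtual, upright and enlarged, on the same side as the object.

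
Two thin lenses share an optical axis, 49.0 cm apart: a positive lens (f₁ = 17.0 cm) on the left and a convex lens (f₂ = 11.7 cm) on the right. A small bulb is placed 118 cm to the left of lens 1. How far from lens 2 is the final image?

19.5 cm

Lens 1: 1/d_i1 = 1/f₁ − 1/d_o1 = 1/(17.0) − 1/(118) = 0.05035, so d_i1 = 19.86 cm.
The intermediate image is 19.86 cm to the right of lens 1, which is 49.0 − (19.86) = 29.14 cm to the left of lens 2, so d_o2 = +29.14 cm.
Lens 2: 1/d_i2 = 1/f₂ − 1/d_o2 = 1/(11.7) − 1/(29.14) = 0.05115, so d_i2 = 19.5 cm.
The final image is real, 19.5 cm to the right of lens 2 (overall magnification ≈ 0.11).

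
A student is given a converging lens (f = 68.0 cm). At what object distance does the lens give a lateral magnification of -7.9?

m = −d_i/d_o ⇒ d_i = −m·d_o.
1/f = 1/d_o + 1/d_i = 1/d_o − 1/(m·d_o) = (1 − 1/m)/d_o, so d_o = f(1 − 1/m) = (68.00)(1 − 1/(-7.9)) = 76.6 cm.

76.6 cm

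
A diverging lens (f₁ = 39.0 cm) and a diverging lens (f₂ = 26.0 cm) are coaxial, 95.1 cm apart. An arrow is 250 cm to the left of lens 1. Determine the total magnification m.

m = +0.0227

f₁ = −39.0 cm (diverging).
Lens 1: 1/d_i1 = 1/(-39.0) − 1/(250) = -0.02964, so d_i1 = -33.74 cm; m₁ = −d_i1/d_o1 = +0.1350.
d_o2 = 95.1 − (-33.74) = 128.8 cm.
f₂ = −26.0 cm (diverging).
Lens 2: 1/d_i2 = 1/(-26.0) − 1/(128.8) = -0.04623, so d_i2 = -21.63 cm; m₂ = −d_i2/d_o2 = +0.1680.
m = m₁·m₂ = (+0.1350)(+0.1680) = +0.0227.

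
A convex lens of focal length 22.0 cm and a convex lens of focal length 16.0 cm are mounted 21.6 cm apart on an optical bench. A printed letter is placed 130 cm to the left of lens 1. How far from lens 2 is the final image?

3.74 cm

Lens 1: 1/d_i1 = 1/f₁ − 1/d_o1 = 1/(22.0) − 1/(130) = 0.03776, so d_i1 = 26.48 cm.
The intermediate image is 26.48 cm to the right of lens 1, which lies 4.880 cm to the right of lens 2 — a virtual object — so d_o2 = −4.880 cm.
Lens 2: 1/d_i2 = 1/f₂ − 1/d_o2 = 1/(16.0) − 1/(-4.880) = 0.2674, so d_i2 = 3.74 cm.
The final image is real, 3.74 cm to the right of lens 2 (overall magnification ≈ -0.16).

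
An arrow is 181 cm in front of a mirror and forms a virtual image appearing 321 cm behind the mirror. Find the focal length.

f = 415 cm (concave)

Virtual image ⇒ d_i = −321 cm.
1/f = 1/d_o + 1/d_i = 1/(181) + 1/(-321) = 0.002410, so f = 415 cm.
Since f is positive, the mirror is concave.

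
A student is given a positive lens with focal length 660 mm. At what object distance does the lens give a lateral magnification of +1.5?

220 mm

m = −d_i/d_o ⇒ d_i = −m·d_o.
1/f = 1/d_o + 1/d_i = 1/d_o − 1/(m·d_o) = (1 − 1/m)/d_o, so d_o = f(1 − 1/m) = (660.0)(1 − 1/(+1.5)) = 220 mm.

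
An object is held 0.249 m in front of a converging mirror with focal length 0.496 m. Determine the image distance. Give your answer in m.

0.500 m

Mirror equation: 1/v = 1/f − 1/u = 1/(0.4960) − 1/(0.249) = 2.016 − 4.016 = -2.000, so v = -0.500 m.
The image is virtual, upright and enlarged, behind the mirror.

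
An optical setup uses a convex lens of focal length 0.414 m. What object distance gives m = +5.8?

m = −d_i/d_o ⇒ d_i = −m·d_o.
1/f = 1/d_o + 1/d_i = 1/d_o − 1/(m·d_o) = (1 − 1/m)/d_o, so d_o = f(1 − 1/m) = (0.4140)(1 − 1/(+5.8)) = 0.343 m.

0.343 m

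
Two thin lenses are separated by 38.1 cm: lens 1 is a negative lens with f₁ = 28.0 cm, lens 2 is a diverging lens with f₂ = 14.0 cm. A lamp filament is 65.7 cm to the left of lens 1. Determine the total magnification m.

m = +0.0583

f₁ = −28.0 cm (diverging).
Lens 1: 1/d_i1 = 1/(-28.0) − 1/(65.7) = -0.05093, so d_i1 = -19.63 cm; m₁ = −d_i1/d_o1 = +0.2988.
d_o2 = 38.1 − (-19.63) = 57.73 cm.
f₂ = −14.0 cm (diverging).
Lens 2: 1/d_i2 = 1/(-14.0) − 1/(57.73) = -0.08875, so d_i2 = -11.27 cm; m₂ = −d_i2/d_o2 = +0.1952.
m = m₁·m₂ = (+0.2988)(+0.1952) = +0.0583.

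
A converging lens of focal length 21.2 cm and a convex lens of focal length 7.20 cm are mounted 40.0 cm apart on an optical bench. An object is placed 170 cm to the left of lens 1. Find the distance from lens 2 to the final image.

Lens 1: 1/d_i1 = 1/f₁ − 1/d_o1 = 1/(21.2) − 1/(170) = 0.04129, so d_i1 = 24.22 cm.
The intermediate image is 24.22 cm to the right of lens 1, which is 40.0 − (24.22) = 15.78 cm to the left of lens 2, so d_o2 = +15.78 cm.
Lens 2: 1/d_i2 = 1/f₂ − 1/d_o2 = 1/(7.20) − 1/(15.78) = 0.07552, so d_i2 = 13.2 cm.
The final image is real, 13.2 cm to the right of lens 2 (overall magnification ≈ 0.12).

13.2 cm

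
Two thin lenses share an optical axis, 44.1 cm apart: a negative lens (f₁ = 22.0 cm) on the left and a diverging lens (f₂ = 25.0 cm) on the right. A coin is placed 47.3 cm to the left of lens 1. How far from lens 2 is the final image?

17.6 cm

Lens 1 is diverging, so f₁ = −22.0 cm.
Lens 1: 1/d_i1 = 1/f₁ − 1/d_o1 = 1/(-22.0) − 1/(47.3) = -0.06660, so d_i1 = -15.02 cm.
The intermediate image is 15.02 cm to the left of lens 1 (virtual), which is 44.1 − (-15.02) = 59.12 cm to the left of lens 2, so d_o2 = +59.12 cm.
Lens 2 is diverging, so f₂ = −25.0 cm.
Lens 2: 1/d_i2 = 1/f₂ − 1/d_o2 = 1/(-25.0) − 1/(59.12) = -0.05691, so d_i2 = -17.6 cm.
The final image is virtual, 17.6 cm to the left of lens 2 (overall magnification ≈ 0.094).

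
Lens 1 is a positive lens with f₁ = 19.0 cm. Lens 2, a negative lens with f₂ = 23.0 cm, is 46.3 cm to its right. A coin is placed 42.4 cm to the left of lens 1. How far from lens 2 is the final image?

7.83 cm

Lens 1: 1/d_i1 = 1/f₁ − 1/d_o1 = 1/(19.0) − 1/(42.4) = 0.02905, so d_i1 = 34.43 cm.
The intermediate image is 34.43 cm to the right of lens 1, which is 46.3 − (34.43) = 11.87 cm to the left of lens 2, so d_o2 = +11.87 cm.
Lens 2 is diverging, so f₂ = −23.0 cm.
Lens 2: 1/d_i2 = 1/f₂ − 1/d_o2 = 1/(-23.0) − 1/(11.87) = -0.1277, so d_i2 = -7.83 cm.
The final image is virtual, 7.83 cm to the left of lens 2 (overall magnification ≈ -0.54).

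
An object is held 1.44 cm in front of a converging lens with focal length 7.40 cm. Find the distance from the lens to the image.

1.79 cm

Thin-lens equation: 1/d_i = 1/f − 1/d_o = 1/(7.400) − 1/(1.44) = 0.1351 − 0.6944 = -0.5593, so d_i = -1.79 cm.
The image is virtual, upright and enlarged, on the same side as the object.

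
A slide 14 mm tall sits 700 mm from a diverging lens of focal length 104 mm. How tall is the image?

For a diverging lens, f = -104 mm.
1/d_i = 1/f − 1/d_o = 1/(-104.0) − 1/(700) = -0.01104, so d_i = -90.55 mm.
m = −d_i/d_o = +0.1294.
|h_i| = |m|·h_o = 0.1294 × 14 = 1.81 mm. The image is virtual, upright and reduced, on the same side as the object.

1.81 mm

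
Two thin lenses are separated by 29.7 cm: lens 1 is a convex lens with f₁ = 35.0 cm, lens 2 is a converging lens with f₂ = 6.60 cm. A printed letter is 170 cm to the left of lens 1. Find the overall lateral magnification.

m = -0.0816

Lens 1: 1/d_i1 = 1/(35.0) − 1/(170) = 0.02269, so d_i1 = 44.07 cm; m₁ = −d_i1/d_o1 = -0.2592.
d_o2 = 29.7 − (44.07) = -14.37 cm (virtual object).
Lens 2: 1/d_i2 = 1/(6.60) − 1/(-14.37) = 0.2211, so d_i2 = 4.523 cm; m₂ = −d_i2/d_o2 = +0.3147.
m = m₁·m₂ = (-0.2592)(+0.3147) = -0.0816.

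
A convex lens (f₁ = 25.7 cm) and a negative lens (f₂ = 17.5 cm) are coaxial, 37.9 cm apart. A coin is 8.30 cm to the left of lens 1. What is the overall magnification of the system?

m = +0.382

Lens 1: 1/d_i1 = 1/(25.7) − 1/(8.30) = -0.08157, so d_i1 = -12.26 cm; m₁ = −d_i1/d_o1 = +1.477.
d_o2 = 37.9 − (-12.26) = 50.16 cm.
f₂ = −17.5 cm (diverging).
Lens 2: 1/d_i2 = 1/(-17.5) − 1/(50.16) = -0.07708, so d_i2 = -12.97 cm; m₂ = −d_i2/d_o2 = +0.2586.
m = m₁·m₂ = (+1.477)(+0.2586) = +0.382.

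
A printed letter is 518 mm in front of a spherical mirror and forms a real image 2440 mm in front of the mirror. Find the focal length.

Real image ⇒ d_i = +2440 mm.
1/f = 1/d_o + 1/d_i = 1/(518) + 1/(2440) = 0.002340, so f = 427 mm.
Since f is positive, the spherical mirror is concave.

f = 427 mm (concave)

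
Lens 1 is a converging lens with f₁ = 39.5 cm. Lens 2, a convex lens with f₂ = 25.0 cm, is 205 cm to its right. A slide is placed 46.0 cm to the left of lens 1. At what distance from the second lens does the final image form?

18.7 cm

Lens 1: 1/d_i1 = 1/f₁ − 1/d_o1 = 1/(39.5) − 1/(46.0) = 0.003577, so d_i1 = 279.5 cm.
The intermediate image is 279.5 cm to the right of lens 1, which lies 74.50 cm to the right of lens 2 — a virtual object — so d_o2 = −74.50 cm.
Lens 2: 1/d_i2 = 1/f₂ − 1/d_o2 = 1/(25.0) − 1/(-74.50) = 0.05342, so d_i2 = 18.7 cm.
The final image is real, 18.7 cm to the right of lens 2 (overall magnification ≈ -1.5).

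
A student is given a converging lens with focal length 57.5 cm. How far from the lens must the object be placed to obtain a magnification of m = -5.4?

68.1 cm

m = −d_i/d_o ⇒ d_i = −m·d_o.
1/f = 1/d_o + 1/d_i = 1/d_o − 1/(m·d_o) = (1 − 1/m)/d_o, so d_o = f(1 − 1/m) = (57.50)(1 − 1/(-5.4)) = 68.1 cm.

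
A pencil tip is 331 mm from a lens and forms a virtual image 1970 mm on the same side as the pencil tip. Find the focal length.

f = 398 mm (converging)

Virtual image ⇒ d_i = −1970 mm.
1/f = 1/d_o + 1/d_i = 1/(331) + 1/(-1970) = 0.002514, so f = 398 mm.
Since f is positive, the lens is converging.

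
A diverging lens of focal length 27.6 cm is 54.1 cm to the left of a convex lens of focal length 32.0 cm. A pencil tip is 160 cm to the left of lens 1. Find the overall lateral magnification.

f₁ = −27.6 cm (diverging).
Lens 1: 1/d_i1 = 1/(-27.6) − 1/(160) = -0.04248, so d_i1 = -23.54 cm; m₁ = −d_i1/d_o1 = +0.1471.
d_o2 = 54.1 − (-23.54) = 77.64 cm.
Lens 2: 1/d_i2 = 1/(32.0) − 1/(77.64) = 0.01837, so d_i2 = 54.44 cm; m₂ = −d_i2/d_o2 = -0.7011.
m = m₁·m₂ = (+0.1471)(-0.7011) = -0.103.

m = -0.103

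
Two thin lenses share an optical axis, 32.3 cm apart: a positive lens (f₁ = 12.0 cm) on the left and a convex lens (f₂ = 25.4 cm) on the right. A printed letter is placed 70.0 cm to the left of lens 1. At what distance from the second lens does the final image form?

Lens 1: 1/d_i1 = 1/f₁ − 1/d_o1 = 1/(12.0) − 1/(70.0) = 0.06905, so d_i1 = 14.48 cm.
The intermediate image is 14.48 cm to the right of lens 1, which is 32.3 − (14.48) = 17.82 cm to the left of lens 2, so d_o2 = +17.82 cm.
Lens 2: 1/d_i2 = 1/f₂ − 1/d_o2 = 1/(25.4) − 1/(17.82) = -0.01675, so d_i2 = -59.7 cm.
The final image is virtual, 59.7 cm to the left of lens 2 (overall magnification ≈ -0.69).

59.7 cm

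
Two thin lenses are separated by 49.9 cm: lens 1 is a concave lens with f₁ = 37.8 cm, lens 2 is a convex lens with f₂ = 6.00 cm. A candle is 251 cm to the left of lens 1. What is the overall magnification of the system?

m = -0.0102

f₁ = −37.8 cm (diverging).
Lens 1: 1/d_i1 = 1/(-37.8) − 1/(251) = -0.03044, so d_i1 = -32.85 cm; m₁ = −d_i1/d_o1 = +0.1309.
d_o2 = 49.9 − (-32.85) = 82.75 cm.
Lens 2: 1/d_i2 = 1/(6.00) − 1/(82.75) = 0.1546, so d_i2 = 6.469 cm; m₂ = −d_i2/d_o2 = -0.07818.
m = m₁·m₂ = (+0.1309)(-0.07818) = -0.0102.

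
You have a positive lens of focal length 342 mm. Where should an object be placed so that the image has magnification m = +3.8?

252 mm

m = −d_i/d_o ⇒ d_i = −m·d_o.
1/f = 1/d_o + 1/d_i = 1/d_o − 1/(m·d_o) = (1 − 1/m)/d_o, so d_o = f(1 − 1/m) = (342.0)(1 − 1/(+3.8)) = 252 mm.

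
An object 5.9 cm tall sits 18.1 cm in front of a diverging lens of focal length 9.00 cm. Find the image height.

1.96 cm

For a diverging lens, f = -9.00 cm.
1/d_i = 1/f − 1/d_o = 1/(-9.000) − 1/(18.1) = -0.1664, so d_i = -6.011 cm.
m = −d_i/d_o = +0.3321.
|h_i| = |m|·h_o = 0.3321 × 5.9 = 1.96 cm. The image is virtual, upright and reduced, on the same side as the object.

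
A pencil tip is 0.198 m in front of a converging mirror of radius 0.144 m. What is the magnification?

m = -0.571

f = R/2 = 0.144/2 = 0.07200 m.
1/d_i = 1/f − 1/d_o = 1/(0.07200) − 1/(0.198) = 8.838, so d_i = 0.1131 m.
m = −d_i/d_o = −(0.1131)/(0.198) = -0.571.
The image is real, inverted and reduced, in front of the mirror.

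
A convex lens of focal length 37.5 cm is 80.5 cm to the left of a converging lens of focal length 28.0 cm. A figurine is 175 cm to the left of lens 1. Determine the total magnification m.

m = +1.60

Lens 1: 1/d_i1 = 1/(37.5) − 1/(175) = 0.02095, so d_i1 = 47.73 cm; m₁ = −d_i1/d_o1 = -0.2727.
d_o2 = 80.5 − (47.73) = 32.77 cm.
Lens 2: 1/d_i2 = 1/(28.0) − 1/(32.77) = 0.005199, so d_i2 = 192.4 cm; m₂ = −d_i2/d_o2 = -5.870.
m = m₁·m₂ = (-0.2727)(-5.870) = +1.60.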